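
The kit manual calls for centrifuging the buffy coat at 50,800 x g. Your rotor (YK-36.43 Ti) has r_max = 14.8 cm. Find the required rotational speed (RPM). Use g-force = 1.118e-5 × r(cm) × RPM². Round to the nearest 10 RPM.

≈ 17520 RPM

RCF = 1.118 × 10⁻⁵ × r × N²
50,800 = 1.118 × 10⁻⁵ × 14.8 × N²
N² = 50,800 / (16.5464 × 10⁻⁵) = 307,015,423
N ≈ √307,015,423 ≈ 17,521.9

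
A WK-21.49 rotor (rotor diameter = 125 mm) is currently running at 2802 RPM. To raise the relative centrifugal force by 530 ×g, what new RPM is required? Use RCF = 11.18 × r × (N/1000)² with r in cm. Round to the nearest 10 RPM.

≈ 3930 RPM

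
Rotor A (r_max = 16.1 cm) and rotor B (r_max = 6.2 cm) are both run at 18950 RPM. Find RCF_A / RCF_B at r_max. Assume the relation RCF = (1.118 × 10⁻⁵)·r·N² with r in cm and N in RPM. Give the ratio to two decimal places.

2.60

At fixed N, RCF ∝ r, so RCF_A/RCF_B = r_A/r_B = 16.1 / 6.2 = 2.5968.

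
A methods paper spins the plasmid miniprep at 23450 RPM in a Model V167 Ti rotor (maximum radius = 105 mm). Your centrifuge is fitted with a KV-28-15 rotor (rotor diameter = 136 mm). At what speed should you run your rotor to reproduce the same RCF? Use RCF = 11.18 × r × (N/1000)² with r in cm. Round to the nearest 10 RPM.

≈ 29140 RPM

Original rotor: r = 105 mm = 10.5 cm
RCF = 11.18 × r × (N/1000)²
RCF_original = 11.18 × 10.5 × (23.45)² = 11.18 × 10.5 × 549.9025 ≈ 64,553.1 × g
Your rotor: r = 136 mm / 2 = 68 mm = 6.8 cm
64,553.1 = 11.18 × 6.8 × (N/1000)²
(N/1000)² = 64,553.1 / 76.024 = 849.1148
N = 1000 × √849.1148 ≈ 29,139.6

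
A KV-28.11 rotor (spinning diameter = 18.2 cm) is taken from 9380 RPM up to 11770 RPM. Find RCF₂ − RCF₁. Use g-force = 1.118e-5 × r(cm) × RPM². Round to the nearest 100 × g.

r = 18.2 / 2 = 9.1 cm
RCF₁ = 1.118 × 10⁻⁵ × 9.1 × (9380)² = 1.118 × 10⁻⁵ × 9.1 × 87,984,400 ≈ 8,951.4 × g
RCF₂ = 1.118 × 10⁻⁵ × 9.1 × (11770)² = 1.118 × 10⁻⁵ × 9.1 × 138,532,900 ≈ 14,094.1 × g
Increase = 14,094.1 − 8,951.4 = 5,142.7

≈ 5100 g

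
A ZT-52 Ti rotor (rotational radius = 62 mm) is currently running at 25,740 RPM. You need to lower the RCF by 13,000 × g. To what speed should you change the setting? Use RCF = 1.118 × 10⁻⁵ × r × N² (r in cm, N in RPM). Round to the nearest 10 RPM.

r = 62 mm = 6.2 cm
Current RCF = 1.118 × 10⁻⁵ × 6.2 × (25740)² = 1.118 × 10⁻⁵ × 6.2 × 662,547,600 ≈ 45,925.1 × g
Target RCF = 45,925.1 − 13,000 = 32,925.1 × g
N² = 32,925.1 / (6.9316 × 10⁻⁵) = 475,000,000
N ≈ √475,000,000 ≈ 21,794.5

≈ 21790 RPM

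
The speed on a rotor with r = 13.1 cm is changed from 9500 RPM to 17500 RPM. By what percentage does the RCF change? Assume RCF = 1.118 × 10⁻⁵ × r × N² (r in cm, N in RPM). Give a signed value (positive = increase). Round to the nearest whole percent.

+239%

RCF ∝ N², so the ratio is (17500/9500)² = (1.842105)² = 3.3934.
Change = 3.3934 − 1 = +2.3934 → +239.3%.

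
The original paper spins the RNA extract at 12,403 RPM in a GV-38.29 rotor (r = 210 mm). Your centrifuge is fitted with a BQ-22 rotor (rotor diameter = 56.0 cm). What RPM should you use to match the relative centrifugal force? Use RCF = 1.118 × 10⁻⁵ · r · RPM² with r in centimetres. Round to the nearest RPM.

10741 RPM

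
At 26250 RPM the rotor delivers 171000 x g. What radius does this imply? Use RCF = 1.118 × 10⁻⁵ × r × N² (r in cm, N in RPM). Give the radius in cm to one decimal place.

22.2 cm

RCF = 1.118 × 10⁻⁵ × r × N²
171000 = 1.118 × 10⁻⁵ × r × (26250)²
r = 171000 / (1.118 × 10⁻⁵ × 689,062,500) = 171000 / 7703.719 ≈ 22.197 cm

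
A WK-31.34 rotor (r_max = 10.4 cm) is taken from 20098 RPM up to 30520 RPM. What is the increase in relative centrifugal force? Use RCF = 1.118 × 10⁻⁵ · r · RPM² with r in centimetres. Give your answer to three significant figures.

≈ 61300 × g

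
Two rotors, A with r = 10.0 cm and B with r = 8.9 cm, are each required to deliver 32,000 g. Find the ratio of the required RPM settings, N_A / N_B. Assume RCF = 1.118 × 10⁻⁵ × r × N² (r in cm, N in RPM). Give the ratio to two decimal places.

At fixed RCF, N ∝ 1/√r, so N_A/N_B = √(r_B/r_A) = √(8.9/10.0) = √0.890000 = 0.9434.

0.94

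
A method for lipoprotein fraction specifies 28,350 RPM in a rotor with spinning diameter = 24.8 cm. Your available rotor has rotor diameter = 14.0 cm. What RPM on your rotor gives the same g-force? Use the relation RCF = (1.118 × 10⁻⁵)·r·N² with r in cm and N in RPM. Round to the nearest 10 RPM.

≈ 37730 RPM

Original rotor: r = 24.8 / 2 = 12.4 cm
RCF_original = 1.118 × 10⁻⁵ × 12.4 × (28350)² = 1.118 × 10⁻⁵ × 12.4 × 803,722,500 ≈ 111,421.7 × g
Your rotor: r = 14.0 / 2 = 7 cm
111,421.7 = 1.118 × 10⁻⁵ × 7 × N²
N² = 111,421.7 / (7.826 × 10⁻⁵) = 1,423,737,542
N ≈ √1,423,737,542 ≈ 37,732.4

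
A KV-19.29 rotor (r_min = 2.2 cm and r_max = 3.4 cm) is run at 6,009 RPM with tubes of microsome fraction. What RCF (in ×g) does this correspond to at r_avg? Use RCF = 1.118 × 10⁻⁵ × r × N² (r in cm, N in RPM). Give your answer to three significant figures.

≈ 1130 ×g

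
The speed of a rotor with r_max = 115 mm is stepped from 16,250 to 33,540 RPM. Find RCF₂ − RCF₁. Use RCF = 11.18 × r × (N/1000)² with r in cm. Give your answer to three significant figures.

111000 g

r = 115 mm = 11.5 cm
RCF₁ = 11.18 × 11.5 × (16.25)² = 11.18 × 11.5 × 264.0625 ≈ 33,950.5 × g
RCF₂ = 11.18 × 11.5 × (33.54)² = 11.18 × 11.5 × 1,124.9316 ≈ 144,632.5 × g
Increase = 144,632.5 − 33,950.5 = 110,682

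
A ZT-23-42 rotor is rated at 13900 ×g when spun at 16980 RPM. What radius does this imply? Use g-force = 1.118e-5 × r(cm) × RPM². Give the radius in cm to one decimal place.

≈ 4.3 cm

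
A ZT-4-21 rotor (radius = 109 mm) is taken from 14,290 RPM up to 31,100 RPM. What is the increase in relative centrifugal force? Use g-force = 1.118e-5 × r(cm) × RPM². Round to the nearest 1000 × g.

r = 109 mm = 10.9 cm
RCF₁ = 1.118 × 10⁻⁵ × 10.9 × (14290)² = 1.118 × 10⁻⁵ × 10.9 × 204,204,100 ≈ 24,884.7 × g
RCF₂ = 1.118 × 10⁻⁵ × 10.9 × (31100)² = 1.118 × 10⁻⁵ × 10.9 × 967,210,000 ≈ 117,866.1 × g
Increase = 117,866.1 − 24,884.7 = 92,981.4

93000 × g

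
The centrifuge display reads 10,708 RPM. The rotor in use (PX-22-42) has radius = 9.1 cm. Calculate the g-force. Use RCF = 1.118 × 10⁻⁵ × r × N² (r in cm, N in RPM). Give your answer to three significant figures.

RCF = 1.118 × 10⁻⁵ × 9.1 × (10708)² = 1.118 × 10⁻⁵ × 9.1 × 114,661,264 ≈ 11,665.4 × g

RCF ≈ 11700 × g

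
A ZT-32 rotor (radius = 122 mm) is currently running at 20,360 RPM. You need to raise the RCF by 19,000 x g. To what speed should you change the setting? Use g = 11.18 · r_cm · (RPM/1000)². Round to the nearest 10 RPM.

N₂ ≈ 23530 RPM

r = 122 mm = 12.2 cm
Current RCF = 11.18 × 12.2 × (20.36)² = 11.18 × 12.2 × 414.5296 ≈ 56,540.2 × g
Target RCF = 56,540.2 + 19,000 = 75,540.2 × g
(N/1000)² = 75,540.2 / 136.396 = 553.83
N = 1000 × √553.83 ≈ 23,533.6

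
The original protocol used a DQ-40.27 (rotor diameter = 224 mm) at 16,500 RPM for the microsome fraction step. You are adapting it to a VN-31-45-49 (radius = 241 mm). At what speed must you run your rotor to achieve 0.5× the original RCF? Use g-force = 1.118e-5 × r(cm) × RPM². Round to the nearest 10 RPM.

≈ 7950 RPM

Original rotor: r = 224 mm / 2 = 112 mm = 11.2 cm
RCF_original = 1.118 × 10⁻⁵ × 11.2 × (16500)² = 1.118 × 10⁻⁵ × 11.2 × 272,250,000 ≈ 34,090.1 × g
Target RCF = 0.5 × 34,090.1 ≈ 17,045 × g
Your rotor: r = 241 mm = 24.1 cm
17,045 = 1.118 × 10⁻⁵ × 24.1 × N²
N² = 17,045 / (26.9438 × 10⁻⁵) = 63,261,307
N ≈ √63,261,307 ≈ 7,953.7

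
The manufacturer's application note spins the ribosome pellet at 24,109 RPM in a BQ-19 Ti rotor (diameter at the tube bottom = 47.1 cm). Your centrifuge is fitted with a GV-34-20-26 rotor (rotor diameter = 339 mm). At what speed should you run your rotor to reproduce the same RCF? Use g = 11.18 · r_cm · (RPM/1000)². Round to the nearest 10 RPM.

Original rotor: r = 47.1 / 2 = 23.55 cm
RCF_original = 11.18 × 23.55 × (24.109)² = 11.18 × 23.55 × 581.243881 ≈ 153,035.1 × g
Your rotor: r = 339 mm / 2 = 169.5 mm = 16.95 cm
153,035.1 = 11.18 × 16.95 × (N/1000)²
(N/1000)² = 153,035.1 / 189.501 = 807.5688
N = 1000 × √807.5688 ≈ 28,417.8

28420 RPM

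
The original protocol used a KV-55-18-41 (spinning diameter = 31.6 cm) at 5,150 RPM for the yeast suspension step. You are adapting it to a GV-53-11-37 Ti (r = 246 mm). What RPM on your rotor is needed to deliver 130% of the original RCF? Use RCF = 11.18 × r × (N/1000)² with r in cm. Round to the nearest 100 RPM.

4700 RPM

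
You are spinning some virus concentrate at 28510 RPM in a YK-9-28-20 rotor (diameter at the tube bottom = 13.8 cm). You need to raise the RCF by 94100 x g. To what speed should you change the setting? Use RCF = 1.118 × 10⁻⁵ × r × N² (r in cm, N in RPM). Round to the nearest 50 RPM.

45100 RPM

r = 13.8 / 2 = 6.9 cm
Current RCF = 1.118 × 10⁻⁵ × 6.9 × (28510)² = 1.118 × 10⁻⁵ × 6.9 × 812,820,100 ≈ 62,702.6 × g
Target RCF = 62,702.6 + 94,100 = 156,802.6 × g
N² = 156,802.6 / (7.7142 × 10⁻⁵) = 2,032,648,881
N ≈ √2,032,648,881 ≈ 45,084.9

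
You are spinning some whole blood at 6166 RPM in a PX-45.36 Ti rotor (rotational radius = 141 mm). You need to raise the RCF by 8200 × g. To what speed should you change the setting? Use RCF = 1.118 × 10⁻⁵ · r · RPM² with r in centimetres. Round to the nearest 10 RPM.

N₂ ≈ 9490 RPM

r = 141 mm = 14.1 cm
Current RCF = 1.118 × 10⁻⁵ × 14.1 × (6166)² = 1.118 × 10⁻⁵ × 14.1 × 38,019,556 ≈ 5,993.3 × g
Target RCF = 5,993.3 + 8,200 = 14,193.3 × g
N² = 14,193.3 / (15.7638 × 10⁻⁵) = 90,037,301
N ≈ √90,037,301 ≈ 9,488.8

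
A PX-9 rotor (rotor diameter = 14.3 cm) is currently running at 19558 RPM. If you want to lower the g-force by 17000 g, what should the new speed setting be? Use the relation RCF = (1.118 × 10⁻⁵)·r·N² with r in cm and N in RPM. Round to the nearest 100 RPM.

r = 14.3 / 2 = 7.15 cm
Current RCF = 1.118 × 10⁻⁵ × 7.15 × (19558)² = 1.118 × 10⁻⁵ × 7.15 × 382,515,364 ≈ 30,577.1 × g
Target RCF = 30,577.1 − 17,000 = 13,577.1 × g
N² = 13,577.1 / (7.9937 × 10⁻⁵) = 169,847,505
N ≈ √169,847,505 ≈ 13,032.6

N₂ ≈ 13000 RPM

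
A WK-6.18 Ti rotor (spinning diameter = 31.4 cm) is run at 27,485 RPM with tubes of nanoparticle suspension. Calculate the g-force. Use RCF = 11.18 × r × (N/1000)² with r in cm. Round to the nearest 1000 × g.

≈ 133000 ×g

r = 31.4 / 2 = 15.7 cm
RCF = 11.18 × r × (N/1000)²
RCF = 11.18 × 15.7 × (27.485)² = 11.18 × 15.7 × 755.425225 ≈ 132,596.8 × g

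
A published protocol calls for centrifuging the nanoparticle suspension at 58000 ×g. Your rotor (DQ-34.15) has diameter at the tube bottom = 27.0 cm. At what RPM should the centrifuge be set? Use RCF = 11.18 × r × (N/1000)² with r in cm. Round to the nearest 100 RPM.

N ≈ 19600 RPM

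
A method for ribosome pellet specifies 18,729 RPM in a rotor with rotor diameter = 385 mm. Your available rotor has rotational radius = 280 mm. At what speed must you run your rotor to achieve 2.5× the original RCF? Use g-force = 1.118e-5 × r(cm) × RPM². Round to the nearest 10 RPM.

≈ 24550 RPM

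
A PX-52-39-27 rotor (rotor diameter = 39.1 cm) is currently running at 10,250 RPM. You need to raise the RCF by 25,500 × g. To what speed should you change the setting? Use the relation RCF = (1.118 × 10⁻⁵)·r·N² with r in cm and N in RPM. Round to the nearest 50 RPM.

14900 RPM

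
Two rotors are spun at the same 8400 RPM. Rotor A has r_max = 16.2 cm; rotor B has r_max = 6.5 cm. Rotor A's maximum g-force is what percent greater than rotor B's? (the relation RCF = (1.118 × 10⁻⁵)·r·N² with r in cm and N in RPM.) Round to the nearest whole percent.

149%

At equal RPM, RCF scales linearly with r: ratio = 16.2 / 6.5 = 2.4923.
So rotor A delivers 149.2% more g-force.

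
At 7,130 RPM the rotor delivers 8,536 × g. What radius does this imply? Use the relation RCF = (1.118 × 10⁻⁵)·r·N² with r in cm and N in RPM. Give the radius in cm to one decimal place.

8536 = 1.118 × 10⁻⁵ × r × (7130)²
r = 8536 / (1.118 × 10⁻⁵ × 50,836,900) = 8536 / 568.3565 ≈ 15.019 cm

≈ 15.0 cm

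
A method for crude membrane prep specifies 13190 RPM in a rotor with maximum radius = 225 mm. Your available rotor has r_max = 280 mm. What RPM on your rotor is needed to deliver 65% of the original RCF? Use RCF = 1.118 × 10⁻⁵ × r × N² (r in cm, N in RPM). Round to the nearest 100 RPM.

Original rotor: r = 225 mm = 22.5 cm
RCF = 1.118 × 10⁻⁵ × r × N²
RCF_original = 1.118 × 10⁻⁵ × 22.5 × (13190)² = 1.118 × 10⁻⁵ × 22.5 × 173,976,100 ≈ 43,763.7 × g
Target RCF = 0.65 × 43,763.7 ≈ 28,446.4 × g
Your rotor: r = 280 mm = 28.0 cm
28,446.4 = 1.118 × 10⁻⁵ × 28 × N²
N² = 28,446.4 / (31.304 × 10⁻⁵) = 90,871,454
N ≈ √90,871,454 ≈ 9,532.7

9500 RPM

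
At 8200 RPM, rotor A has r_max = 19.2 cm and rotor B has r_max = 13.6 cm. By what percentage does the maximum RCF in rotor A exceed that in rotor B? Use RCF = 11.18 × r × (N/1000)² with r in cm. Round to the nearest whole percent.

41%

At equal RPM, RCF scales linearly with r: ratio = 19.2 / 13.6 = 1.4118.
So rotor A delivers 41.2% more g-force.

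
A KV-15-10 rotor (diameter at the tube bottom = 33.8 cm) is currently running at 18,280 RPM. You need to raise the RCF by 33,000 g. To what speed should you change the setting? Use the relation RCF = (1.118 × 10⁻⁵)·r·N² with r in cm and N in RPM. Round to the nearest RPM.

r = 33.8 / 2 = 16.9 cm
Current RCF = 1.118 × 10⁻⁵ × 16.9 × (18280)² = 1.118 × 10⁻⁵ × 16.9 × 334,158,400 ≈ 63,136.6 × g
Target RCF = 63,136.6 + 33,000 = 96,136.6 × g
N² = 96,136.6 / (18.8942 × 10⁻⁵) = 508,815,404
N ≈ √508,815,404 ≈ 22,556.9

N₂ ≈ 22557 RPM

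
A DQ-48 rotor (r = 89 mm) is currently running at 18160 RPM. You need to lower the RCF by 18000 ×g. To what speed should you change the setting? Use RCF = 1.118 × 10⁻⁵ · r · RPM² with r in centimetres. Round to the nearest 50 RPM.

≈ 12200 RPM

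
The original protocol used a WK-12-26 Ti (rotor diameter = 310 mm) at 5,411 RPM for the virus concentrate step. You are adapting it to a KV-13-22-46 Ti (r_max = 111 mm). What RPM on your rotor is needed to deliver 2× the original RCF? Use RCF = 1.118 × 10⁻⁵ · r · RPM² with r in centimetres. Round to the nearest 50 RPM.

9050 RPM

Original rotor: r = 310 mm / 2 = 155 mm = 15.5 cm
RCF = 1.118 × 10⁻⁵ × r × N²
RCF_original = 1.118 × 10⁻⁵ × 15.5 × (5411)² = 1.118 × 10⁻⁵ × 15.5 × 29,278,921 ≈ 5,073.7 × g
Target RCF = 2 × 5,073.7 ≈ 10,147.4 × g
Your rotor: r = 111 mm = 11.1 cm
10,147.4 = 1.118 × 10⁻⁵ × 11.1 × N²
N² = 10,147.4 / (12.4098 × 10⁻⁵) = 81,769,247
N ≈ √81,769,247 ≈ 9,042.6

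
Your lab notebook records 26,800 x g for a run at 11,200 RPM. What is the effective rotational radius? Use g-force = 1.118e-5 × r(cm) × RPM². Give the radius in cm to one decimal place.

r ≈ 19.1 cm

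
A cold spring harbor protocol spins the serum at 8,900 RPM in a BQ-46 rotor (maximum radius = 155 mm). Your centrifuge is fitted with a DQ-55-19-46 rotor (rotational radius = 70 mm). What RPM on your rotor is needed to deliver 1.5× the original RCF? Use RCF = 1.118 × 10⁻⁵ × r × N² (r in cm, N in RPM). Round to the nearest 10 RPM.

16220 RPM

Original rotor: r = 155 mm = 15.5 cm
RCF = 1.118 × 10⁻⁵ × r × N²
RCF_original = 1.118 × 10⁻⁵ × 15.5 × (8900)² = 1.118 × 10⁻⁵ × 15.5 × 79,210,000 ≈ 13,726.3 × g
Target RCF = 1.5 × 13,726.3 ≈ 20,589.4 × g
Your rotor: r = 70 mm = 7.0 cm
20,589.4 = 1.118 × 10⁻⁵ × 7 × N²
N² = 20,589.4 / (7.826 × 10⁻⁵) = 263,089,701
N ≈ √263,089,701 ≈ 16,220.0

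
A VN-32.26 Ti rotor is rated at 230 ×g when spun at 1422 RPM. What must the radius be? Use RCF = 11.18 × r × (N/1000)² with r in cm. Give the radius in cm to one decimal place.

10.2 cm

230 = 11.18 × r × (1.422)²
r = 230 / (11.18 × 2.022084) = 230 / 22.6069 ≈ 10.174 cm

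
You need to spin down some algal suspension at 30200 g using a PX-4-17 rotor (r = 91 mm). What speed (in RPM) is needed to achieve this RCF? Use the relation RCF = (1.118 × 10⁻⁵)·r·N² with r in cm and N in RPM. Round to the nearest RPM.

≈ 17229 RPM

r = 91 mm = 9.1 cm
30,200 = 1.118 × 10⁻⁵ × 9.1 × N²
N² = 30,200 / (10.1738 × 10⁻⁵) = 296,840,905
N ≈ √296,840,905 ≈ 17,229.1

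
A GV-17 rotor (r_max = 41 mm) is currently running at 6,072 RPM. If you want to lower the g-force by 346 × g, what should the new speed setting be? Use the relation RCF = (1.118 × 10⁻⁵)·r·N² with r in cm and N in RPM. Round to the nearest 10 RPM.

r = 41 mm = 4.1 cm
Current RCF = 1.118 × 10⁻⁵ × 4.1 × (6072)² = 1.118 × 10⁻⁵ × 4.1 × 36,869,184 ≈ 1,690 × g
Target RCF = 1,690 − 346 = 1,344 × g
N² = 1,344 / (4.5838 × 10⁻⁵) = 29,320,651
N ≈ √29,320,651 ≈ 5,414.9

N₂ ≈ 5410 RPM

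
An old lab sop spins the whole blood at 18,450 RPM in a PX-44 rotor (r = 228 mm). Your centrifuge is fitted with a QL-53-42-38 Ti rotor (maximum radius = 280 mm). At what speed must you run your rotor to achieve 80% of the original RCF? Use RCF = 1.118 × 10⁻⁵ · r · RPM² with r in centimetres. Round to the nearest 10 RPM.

14890 RPM

Original rotor: r = 228 mm = 22.8 cm
RCF = 1.118 × 10⁻⁵ × r × N²
RCF_original = 1.118 × 10⁻⁵ × 22.8 × (18450)² = 1.118 × 10⁻⁵ × 22.8 × 340,402,500 ≈ 86,770 × g
Target RCF = 0.8 × 86,770 ≈ 69,416 × g
Your rotor: r = 280 mm = 28.0 cm
69,416 = 1.118 × 10⁻⁵ × 28 × N²
N² = 69,416 / (31.304 × 10⁻⁵) = 221,748,019
N ≈ √221,748,019 ≈ 14,891.2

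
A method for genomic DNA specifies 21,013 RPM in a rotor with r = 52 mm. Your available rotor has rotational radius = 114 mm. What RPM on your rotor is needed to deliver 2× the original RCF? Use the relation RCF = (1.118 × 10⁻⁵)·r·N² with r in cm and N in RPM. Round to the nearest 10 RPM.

≈ 20070 RPM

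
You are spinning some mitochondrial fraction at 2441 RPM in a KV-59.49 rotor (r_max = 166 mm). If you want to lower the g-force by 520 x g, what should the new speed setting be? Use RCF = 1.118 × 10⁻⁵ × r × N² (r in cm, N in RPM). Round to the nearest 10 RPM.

N₂ ≈ 1780 RPM

r = 166 mm = 16.6 cm
Current RCF = 1.118 × 10⁻⁵ × 16.6 × (2441)² = 1.118 × 10⁻⁵ × 16.6 × 5,958,481 ≈ 1,105.8 × g
Target RCF = 1,105.8 − 520 = 585.8 × g
N² = 585.8 / (18.5588 × 10⁻⁵) = 3,156,454
N ≈ √3,156,454 ≈ 1,776.6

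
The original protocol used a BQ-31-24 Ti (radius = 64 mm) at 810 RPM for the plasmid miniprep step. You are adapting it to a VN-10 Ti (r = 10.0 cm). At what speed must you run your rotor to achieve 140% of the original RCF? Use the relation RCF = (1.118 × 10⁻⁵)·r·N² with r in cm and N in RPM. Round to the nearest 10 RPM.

Original rotor: r = 64 mm = 6.4 cm
RCF_original = 1.118 × 10⁻⁵ × 6.4 × (810)² = 1.118 × 10⁻⁵ × 6.4 × 656,100 ≈ 46.9 × g
Target RCF = 1.4 × 46.9 ≈ 65.7 × g
65.7 = 1.118 × 10⁻⁵ × 10 × N²
N² = 65.7 / (11.18 × 10⁻⁵) = 587,657
N ≈ √587,657 ≈ 766.6

≈ 770 RPM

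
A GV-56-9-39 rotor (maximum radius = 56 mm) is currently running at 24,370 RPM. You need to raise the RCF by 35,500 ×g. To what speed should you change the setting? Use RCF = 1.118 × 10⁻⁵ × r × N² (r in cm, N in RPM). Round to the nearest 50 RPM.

≈ 34050 RPM

r = 56 mm = 5.6 cm
Current RCF = 1.118 × 10⁻⁵ × 5.6 × (24370)² = 1.118 × 10⁻⁵ × 5.6 × 593,896,900 ≈ 37,182.7 × g
Target RCF = 37,182.7 + 35,500 = 72,682.7 × g
N² = 72,682.7 / (6.2608 × 10⁻⁵) = 1,160,917,135
N ≈ √1,160,917,135 ≈ 34,072.2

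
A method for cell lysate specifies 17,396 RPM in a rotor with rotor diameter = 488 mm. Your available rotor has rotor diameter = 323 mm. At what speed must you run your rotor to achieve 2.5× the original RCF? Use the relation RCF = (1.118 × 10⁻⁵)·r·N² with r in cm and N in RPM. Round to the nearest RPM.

Original rotor: r = 488 mm / 2 = 244 mm = 24.4 cm
RCF_original = 1.118 × 10⁻⁵ × 24.4 × (17396)² = 1.118 × 10⁻⁵ × 24.4 × 302,620,816 ≈ 82,552.5 × g
Target RCF = 2.5 × 82,552.5 ≈ 206,381.2 × g
Your rotor: r = 323 mm / 2 = 161.5 mm = 16.15 cm
206,381.2 = 1.118 × 10⁻⁵ × 16.15 × N²
N² = 206,381.2 / (18.0557 × 10⁻⁵) = 1,143,025,194
N ≈ √1,143,025,194 ≈ 33,808.7

≈ 33809 RPM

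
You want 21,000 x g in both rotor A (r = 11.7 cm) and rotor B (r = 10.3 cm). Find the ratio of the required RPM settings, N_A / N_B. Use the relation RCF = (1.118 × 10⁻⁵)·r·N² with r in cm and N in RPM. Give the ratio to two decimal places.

At fixed RCF, N ∝ 1/√r, so N_A/N_B = √(r_B/r_A) = √(10.3/11.7) = √0.880342 = 0.9383.

0.94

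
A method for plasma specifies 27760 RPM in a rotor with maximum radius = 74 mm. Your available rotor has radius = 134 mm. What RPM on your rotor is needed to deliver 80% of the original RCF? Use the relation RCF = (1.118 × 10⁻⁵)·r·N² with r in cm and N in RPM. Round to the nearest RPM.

18451 RPM

Original rotor: r = 74 mm = 7.4 cm
RCF_original = 1.118 × 10⁻⁵ × 7.4 × (27760)² = 1.118 × 10⁻⁵ × 7.4 × 770,617,600 ≈ 63,754.7 × g
Target RCF = 0.8 × 63,754.7 ≈ 51,003.8 × g
Your rotor: r = 134 mm = 13.4 cm
51,003.8 = 1.118 × 10⁻⁵ × 13.4 × N²
N² = 51,003.8 / (14.9812 × 10⁻⁵) = 340,452,033
N ≈ √340,452,033 ≈ 18,451.3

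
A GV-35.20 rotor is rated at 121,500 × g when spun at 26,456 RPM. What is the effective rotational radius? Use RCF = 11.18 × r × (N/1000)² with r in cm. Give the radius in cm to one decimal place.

RCF = 11.18 × r × (N/1000)²
121500 = 11.18 × r × (26.456)²
r = 121500 / (11.18 × 699.919936) = 121500 / 7825.105 ≈ 15.527 cm

15.5 cm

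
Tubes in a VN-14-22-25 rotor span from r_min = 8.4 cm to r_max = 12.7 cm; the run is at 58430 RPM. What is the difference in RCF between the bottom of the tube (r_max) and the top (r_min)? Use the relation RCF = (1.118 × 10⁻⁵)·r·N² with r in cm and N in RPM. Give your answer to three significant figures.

≈ 164000 × g

RCF_max = 1.118 × 10⁻⁵ × 12.7 × (58430)² = 1.118 × 10⁻⁵ × 12.7 × 3,414,064,900 ≈ 484,749.4 × g
RCF_min = 1.118 × 10⁻⁵ × 8.4 × (58430)² = 1.118 × 10⁻⁵ × 8.4 × 3,414,064,900 ≈ 320,621.7 × g
ΔRCF = 484,749.4 − 320,621.7 = 164,127.7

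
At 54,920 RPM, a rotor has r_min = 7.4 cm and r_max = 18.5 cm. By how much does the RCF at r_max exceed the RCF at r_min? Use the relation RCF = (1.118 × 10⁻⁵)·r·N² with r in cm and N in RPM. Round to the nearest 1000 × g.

ΔRCF = 1.118 × 10⁻⁵ × (r_max − r_min) × N² = 1.118 × 10⁻⁵ × 11.1 × 3,016,206,400 ≈ 374,305.2

374000 g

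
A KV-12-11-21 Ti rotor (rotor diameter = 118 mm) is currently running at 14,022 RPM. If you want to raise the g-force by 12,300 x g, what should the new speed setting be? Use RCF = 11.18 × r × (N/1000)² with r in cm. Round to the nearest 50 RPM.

N₂ ≈ 19550 RPM

r = 118 mm / 2 = 59 mm = 5.9 cm
Current RCF = 11.18 × 5.9 × (14.022)² = 11.18 × 5.9 × 196.616484 ≈ 12,969.2 × g
Target RCF = 12,969.2 + 12,300 = 25,269.2 × g
(N/1000)² = 25,269.2 / 65.962 = 383.0872
N = 1000 × √383.0872 ≈ 19,572.6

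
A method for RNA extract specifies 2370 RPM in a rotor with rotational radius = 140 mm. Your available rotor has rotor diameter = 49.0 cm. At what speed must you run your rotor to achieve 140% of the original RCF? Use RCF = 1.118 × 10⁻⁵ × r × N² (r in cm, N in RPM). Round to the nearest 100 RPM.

Original rotor: r = 140 mm = 14.0 cm
RCF_original = 1.118 × 10⁻⁵ × 14 × (2370)² = 1.118 × 10⁻⁵ × 14 × 5,616,900 ≈ 879.2 × g
Target RCF = 1.4 × 879.2 ≈ 1,230.9 × g
Your rotor: r = 49.0 / 2 = 24.5 cm
1,230.9 = 1.118 × 10⁻⁵ × 24.5 × N²
N² = 1,230.9 / (27.391 × 10⁻⁵) = 4,493,812
N ≈ √4,493,812 ≈ 2,119.9

≈ 2100 RPM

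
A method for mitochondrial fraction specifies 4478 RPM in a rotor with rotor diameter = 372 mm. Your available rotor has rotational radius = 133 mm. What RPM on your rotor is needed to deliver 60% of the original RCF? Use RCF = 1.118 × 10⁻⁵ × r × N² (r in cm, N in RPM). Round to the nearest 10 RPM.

Original rotor: r = 372 mm / 2 = 186 mm = 18.6 cm
RCF_original = 1.118 × 10⁻⁵ × 18.6 × (4478)² = 1.118 × 10⁻⁵ × 18.6 × 20,052,484 ≈ 4,169.9 × g
Target RCF = 0.6 × 4,169.9 ≈ 2,501.9 × g
Your rotor: r = 133 mm = 13.3 cm
2,501.9 = 1.118 × 10⁻⁵ × 13.3 × N²
N² = 2,501.9 / (14.8694 × 10⁻⁵) = 16,825,830
N ≈ √16,825,830 ≈ 4,101.9

4100 RPM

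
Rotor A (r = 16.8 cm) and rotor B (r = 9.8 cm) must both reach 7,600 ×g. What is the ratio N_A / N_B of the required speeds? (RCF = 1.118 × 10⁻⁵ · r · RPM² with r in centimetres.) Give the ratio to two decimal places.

At fixed RCF, N ∝ 1/√r, so N_A/N_B = √(r_B/r_A) = √(9.8/16.8) = √0.583333 = 0.7638.

0.76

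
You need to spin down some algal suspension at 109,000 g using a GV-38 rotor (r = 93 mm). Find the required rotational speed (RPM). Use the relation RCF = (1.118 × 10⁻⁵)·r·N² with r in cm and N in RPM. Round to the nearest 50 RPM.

r = 93 mm = 9.3 cm
RCF = 1.118 × 10⁻⁵ × r × N²
109,000 = 1.118 × 10⁻⁵ × 9.3 × N²
N² = 109,000 / (10.3974 × 10⁻⁵) = 1,048,339,008
N ≈ √1,048,339,008 ≈ 32,378.1

≈ 32400 RPM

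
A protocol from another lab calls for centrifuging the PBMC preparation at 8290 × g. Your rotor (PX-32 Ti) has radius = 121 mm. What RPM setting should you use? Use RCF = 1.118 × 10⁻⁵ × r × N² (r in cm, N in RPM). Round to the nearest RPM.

r = 121 mm = 12.1 cm
RCF = 1.118 × 10⁻⁵ × r × N²
8,290 = 1.118 × 10⁻⁵ × 12.1 × N²
N² = 8,290 / (13.5278 × 10⁻⁵) = 61,281,214
N ≈ √61,281,214 ≈ 7,828.2

7828 RPM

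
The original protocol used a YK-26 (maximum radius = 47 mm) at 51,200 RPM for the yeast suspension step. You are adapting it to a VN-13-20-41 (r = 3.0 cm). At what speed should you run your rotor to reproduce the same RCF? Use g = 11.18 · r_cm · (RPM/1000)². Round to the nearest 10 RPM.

≈ 64090 RPM

Original rotor: r = 47 mm = 4.7 cm
RCF = 11.18 × r × (N/1000)²
RCF_original = 11.18 × 4.7 × (51.2)² = 11.18 × 4.7 × 2,621.44 ≈ 137,746.2 × g
137,746.2 = 11.18 × 3 × (N/1000)²
(N/1000)² = 137,746.2 / 33.54 = 4106.923
N = 1000 × √4106.923 ≈ 64,085.3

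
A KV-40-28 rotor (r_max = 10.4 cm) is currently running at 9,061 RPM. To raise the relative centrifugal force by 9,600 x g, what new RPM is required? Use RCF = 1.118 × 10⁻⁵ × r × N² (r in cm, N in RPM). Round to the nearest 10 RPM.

Current RCF = 1.118 × 10⁻⁵ × 10.4 × (9061)² = 1.118 × 10⁻⁵ × 10.4 × 82,101,721 ≈ 9,546.1 × g
Target RCF = 9,546.1 + 9,600 = 19,146.1 × g
N² = 19,146.1 / (11.6272 × 10⁻⁵) = 164,666,472
N ≈ √164,666,472 ≈ 12,832.2

12830 RPM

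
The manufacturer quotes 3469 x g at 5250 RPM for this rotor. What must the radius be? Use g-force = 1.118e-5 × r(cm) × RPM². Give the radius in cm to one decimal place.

3469 = 1.118 × 10⁻⁵ × r × (5250)²
r = 3469 / (1.118 × 10⁻⁵ × 27,562,500) = 3469 / 308.1488 ≈ 11.258 cm

≈ 11.3 cm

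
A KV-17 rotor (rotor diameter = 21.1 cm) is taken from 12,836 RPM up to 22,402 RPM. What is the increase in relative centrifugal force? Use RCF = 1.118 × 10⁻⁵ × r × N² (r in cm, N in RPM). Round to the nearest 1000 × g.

≈ 40000 × g

r = 21.1 / 2 = 10.55 cm
RCF₁ = 1.118 × 10⁻⁵ × 10.55 × (12836)² = 1.118 × 10⁻⁵ × 10.55 × 164,762,896 ≈ 19,433.6 × g
RCF₂ = 1.118 × 10⁻⁵ × 10.55 × (22402)² = 1.118 × 10⁻⁵ × 10.55 × 501,849,604 ≈ 59,192.7 × g
Increase = 59,192.7 − 19,433.6 = 39,759.1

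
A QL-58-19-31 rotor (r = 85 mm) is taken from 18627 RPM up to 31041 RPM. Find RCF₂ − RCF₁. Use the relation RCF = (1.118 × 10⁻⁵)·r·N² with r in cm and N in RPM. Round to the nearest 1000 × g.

r = 85 mm = 8.5 cm
RCF₁ = 1.118 × 10⁻⁵ × 8.5 × (18627)² = 1.118 × 10⁻⁵ × 8.5 × 346,965,129 ≈ 32,972.1 × g
RCF₂ = 1.118 × 10⁻⁵ × 8.5 × (31041)² = 1.118 × 10⁻⁵ × 8.5 × 963,543,681 ≈ 91,565.6 × g
Increase = 91,565.6 − 32,972.1 = 58,593.5

59000 x g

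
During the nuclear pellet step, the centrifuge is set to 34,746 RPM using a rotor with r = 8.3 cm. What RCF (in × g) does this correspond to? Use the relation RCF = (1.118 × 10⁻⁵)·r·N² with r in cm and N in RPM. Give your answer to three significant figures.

RCF = 1.118 × 10⁻⁵ × 8.3 × (34746)² = 1.118 × 10⁻⁵ × 8.3 × 1,207,284,516 ≈ 112,028.8 × g

RCF ≈ 112000 × g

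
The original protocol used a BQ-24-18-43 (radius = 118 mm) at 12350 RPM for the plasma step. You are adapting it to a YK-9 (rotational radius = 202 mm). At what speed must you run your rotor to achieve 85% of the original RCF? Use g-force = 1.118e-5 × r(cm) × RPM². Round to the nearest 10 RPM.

8700 RPM

Original rotor: r = 118 mm = 11.8 cm
RCF_original = 1.118 × 10⁻⁵ × 11.8 × (12350)² = 1.118 × 10⁻⁵ × 11.8 × 152,522,500 ≈ 20,121.4 × g
Target RCF = 0.85 × 20,121.4 ≈ 17,103.2 × g
Your rotor: r = 202 mm = 20.2 cm
17,103.2 = 1.118 × 10⁻⁵ × 20.2 × N²
N² = 17,103.2 / (22.5836 × 10⁻⁵) = 75,732,833
N ≈ √75,732,833 ≈ 8,702.5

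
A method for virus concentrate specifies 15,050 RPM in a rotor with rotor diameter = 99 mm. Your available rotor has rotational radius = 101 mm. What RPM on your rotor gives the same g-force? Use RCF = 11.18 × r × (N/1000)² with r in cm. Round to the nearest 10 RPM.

10540 RPM

Original rotor: r = 99 mm / 2 = 49.5 mm = 4.95 cm
RCF_original = 11.18 × 4.95 × (15.05)² = 11.18 × 4.95 × 226.5025 ≈ 12,534.9 × g
Your rotor: r = 101 mm = 10.1 cm
12,534.9 = 11.18 × 10.1 × (N/1000)²
(N/1000)² = 12,534.9 / 112.918 = 111.0089
N = 1000 × √111.0089 ≈ 10,536.1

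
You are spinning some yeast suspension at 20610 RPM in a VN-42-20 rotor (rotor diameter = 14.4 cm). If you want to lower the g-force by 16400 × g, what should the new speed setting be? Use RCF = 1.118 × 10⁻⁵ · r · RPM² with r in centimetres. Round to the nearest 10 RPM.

r = 14.4 / 2 = 7.2 cm
Current RCF = 1.118 × 10⁻⁵ × 7.2 × (20610)² = 1.118 × 10⁻⁵ × 7.2 × 424,772,100 ≈ 34,192.5 × g
Target RCF = 34,192.5 − 16,400 = 17,792.5 × g
N² = 17,792.5 / (8.0496 × 10⁻⁵) = 221,035,828
N ≈ √221,035,828 ≈ 14,867.3

≈ 14870 RPM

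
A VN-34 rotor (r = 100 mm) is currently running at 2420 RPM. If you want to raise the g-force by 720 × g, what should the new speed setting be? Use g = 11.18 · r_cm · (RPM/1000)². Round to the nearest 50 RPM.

r = 100 mm = 10.0 cm
Current RCF = 11.18 × 10 × (2.42)² = 11.18 × 10 × 5.8564 ≈ 654.7 × g
Target RCF = 654.7 + 720 = 1,374.7 × g
(N/1000)² = 1,374.7 / 111.8 = 12.29606
N = 1000 × √12.29606 ≈ 3,506.6

3500 RPM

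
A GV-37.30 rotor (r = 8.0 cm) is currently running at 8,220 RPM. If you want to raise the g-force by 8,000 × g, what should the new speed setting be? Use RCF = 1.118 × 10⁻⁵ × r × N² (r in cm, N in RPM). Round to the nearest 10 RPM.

12530 RPM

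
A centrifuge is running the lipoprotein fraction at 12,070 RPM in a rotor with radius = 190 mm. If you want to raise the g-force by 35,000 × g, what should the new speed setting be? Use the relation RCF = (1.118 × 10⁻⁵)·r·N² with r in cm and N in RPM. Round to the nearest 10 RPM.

17620 RPM

r = 190 mm = 19.0 cm
Current RCF = 1.118 × 10⁻⁵ × 19 × (12070)² = 1.118 × 10⁻⁵ × 19 × 145,684,900 ≈ 30,946.4 × g
Target RCF = 30,946.4 + 35,000 = 65,946.4 × g
N² = 65,946.4 / (21.242 × 10⁻⁵) = 310,452,876
N ≈ √310,452,876 ≈ 17,619.7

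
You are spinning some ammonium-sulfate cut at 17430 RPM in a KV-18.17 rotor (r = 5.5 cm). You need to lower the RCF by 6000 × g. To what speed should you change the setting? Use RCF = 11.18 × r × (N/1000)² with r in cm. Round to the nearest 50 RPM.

Current RCF = 11.18 × 5.5 × (17.43)² = 11.18 × 5.5 × 303.8049 ≈ 18,681 × g
Target RCF = 18,681 − 6,000 = 12,681 × g
(N/1000)² = 12,681 / 61.49 = 206.2287
N = 1000 × √206.2287 ≈ 14,360.7

≈ 14350 RPM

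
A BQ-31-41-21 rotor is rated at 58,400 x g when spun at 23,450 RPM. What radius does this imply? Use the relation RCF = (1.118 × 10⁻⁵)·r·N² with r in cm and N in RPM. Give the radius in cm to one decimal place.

RCF = 1.118 × 10⁻⁵ × r × N²
58400 = 1.118 × 10⁻⁵ × r × (23450)²
r = 58400 / (1.118 × 10⁻⁵ × 549,902,500) = 58400 / 6147.91 ≈ 9.499 cm

9.5 cm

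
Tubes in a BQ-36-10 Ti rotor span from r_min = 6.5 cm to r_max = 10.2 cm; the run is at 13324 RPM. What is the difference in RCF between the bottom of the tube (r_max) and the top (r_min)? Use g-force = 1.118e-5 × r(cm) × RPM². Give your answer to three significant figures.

RCF_max = 1.118 × 10⁻⁵ × 10.2 × (13324)² = 1.118 × 10⁻⁵ × 10.2 × 177,528,976 ≈ 20,244.7 × g
RCF_min = 1.118 × 10⁻⁵ × 6.5 × (13324)² = 1.118 × 10⁻⁵ × 6.5 × 177,528,976 ≈ 12,901 × g
ΔRCF = 20,244.7 − 12,901 = 7,343.7

≈ 7340 g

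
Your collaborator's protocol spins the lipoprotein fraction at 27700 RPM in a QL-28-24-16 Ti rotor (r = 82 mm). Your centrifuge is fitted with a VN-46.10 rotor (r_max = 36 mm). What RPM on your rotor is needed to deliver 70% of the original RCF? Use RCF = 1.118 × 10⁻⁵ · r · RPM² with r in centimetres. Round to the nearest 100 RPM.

Original rotor: r = 82 mm = 8.2 cm
RCF = 1.118 × 10⁻⁵ × r × N²
RCF_original = 1.118 × 10⁻⁵ × 8.2 × (27700)² = 1.118 × 10⁻⁵ × 8.2 × 767,290,000 ≈ 70,342.1 × g
Target RCF = 0.7 × 70,342.1 ≈ 49,239.5 × g
Your rotor: r = 36 mm = 3.6 cm
49,239.5 = 1.118 × 10⁻⁵ × 3.6 × N²
N² = 49,239.5 / (4.0248 × 10⁻⁵) = 1,223,402,405
N ≈ √1,223,402,405 ≈ 34,977.2

≈ 35000 RPM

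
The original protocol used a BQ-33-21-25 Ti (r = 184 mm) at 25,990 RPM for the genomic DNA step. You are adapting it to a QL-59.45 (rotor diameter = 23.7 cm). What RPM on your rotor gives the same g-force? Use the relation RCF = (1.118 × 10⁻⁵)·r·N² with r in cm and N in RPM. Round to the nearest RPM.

Original rotor: r = 184 mm = 18.4 cm
RCF = 1.118 × 10⁻⁵ × r × N²
RCF_original = 1.118 × 10⁻⁵ × 18.4 × (25990)² = 1.118 × 10⁻⁵ × 18.4 × 675,480,100 ≈ 138,954.4 × g
Your rotor: r = 23.7 / 2 = 11.85 cm
138,954.4 = 1.118 × 10⁻⁵ × 11.85 × N²
N² = 138,954.4 / (13.2483 × 10⁻⁵) = 1,048,847,022
N ≈ √1,048,847,022 ≈ 32,385.9

32386 RPM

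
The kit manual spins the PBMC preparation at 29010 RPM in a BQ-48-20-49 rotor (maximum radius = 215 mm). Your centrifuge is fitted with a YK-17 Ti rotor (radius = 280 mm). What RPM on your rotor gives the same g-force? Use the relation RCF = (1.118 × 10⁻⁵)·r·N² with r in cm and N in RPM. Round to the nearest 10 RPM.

25420 RPM

Original rotor: r = 215 mm = 21.5 cm
RCF_original = 1.118 × 10⁻⁵ × 21.5 × (29010)² = 1.118 × 10⁻⁵ × 21.5 × 841,580,100 ≈ 202,290.6 × g
Your rotor: r = 280 mm = 28.0 cm
202,290.6 = 1.118 × 10⁻⁵ × 28 × N²
N² = 202,290.6 / (31.304 × 10⁻⁵) = 646,213,263
N ≈ √646,213,263 ≈ 25,420.7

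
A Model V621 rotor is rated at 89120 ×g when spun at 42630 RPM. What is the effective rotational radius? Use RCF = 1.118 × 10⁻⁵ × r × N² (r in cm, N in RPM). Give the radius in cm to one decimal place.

r ≈ 4.4 cm

89120 = 1.118 × 10⁻⁵ × r × (42630)²
r = 89120 / (1.118 × 10⁻⁵ × 1,817,316,900) = 89120 / 20317.6 ≈ 4.386 cm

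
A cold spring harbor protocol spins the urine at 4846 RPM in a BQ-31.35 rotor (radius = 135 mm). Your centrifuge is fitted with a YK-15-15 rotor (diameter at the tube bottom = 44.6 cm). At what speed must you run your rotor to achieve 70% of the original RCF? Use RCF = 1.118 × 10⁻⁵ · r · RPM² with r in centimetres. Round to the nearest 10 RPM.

3150 RPM

Original rotor: r = 135 mm = 13.5 cm
RCF = 1.118 × 10⁻⁵ × r × N²
RCF_original = 1.118 × 10⁻⁵ × 13.5 × (4846)² = 1.118 × 10⁻⁵ × 13.5 × 23,483,716 ≈ 3,544.4 × g
Target RCF = 0.7 × 3,544.4 ≈ 2,481.1 × g
Your rotor: r = 44.6 / 2 = 22.3 cm
2,481.1 = 1.118 × 10⁻⁵ × 22.3 × N²
N² = 2,481.1 / (24.9314 × 10⁻⁵) = 9,951,707
N ≈ √9,951,707 ≈ 3,154.6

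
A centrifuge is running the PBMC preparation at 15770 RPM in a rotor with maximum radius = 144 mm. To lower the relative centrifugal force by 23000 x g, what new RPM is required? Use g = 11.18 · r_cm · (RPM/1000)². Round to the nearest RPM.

≈ 10287 RPM

r = 144 mm = 14.4 cm
Current RCF = 11.18 × 14.4 × (15.77)² = 11.18 × 14.4 × 248.6929 ≈ 40,037.6 × g
Target RCF = 40,037.6 − 23,000 = 17,037.6 × g
(N/1000)² = 17,037.6 / 160.992 = 105.8289
N = 1000 × √105.8289 ≈ 10,287.3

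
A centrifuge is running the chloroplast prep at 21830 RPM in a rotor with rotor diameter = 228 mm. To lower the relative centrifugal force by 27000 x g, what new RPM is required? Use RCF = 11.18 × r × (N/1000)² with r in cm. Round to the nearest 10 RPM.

r = 228 mm / 2 = 114 mm = 11.4 cm
Current RCF = 11.18 × 11.4 × (21.83)² = 11.18 × 11.4 × 476.5489 ≈ 60,737.1 × g
Target RCF = 60,737.1 − 27,000 = 33,737.1 × g
(N/1000)² = 33,737.1 / 127.452 = 264.7044
N = 1000 × √264.7044 ≈ 16,269.7

≈ 16270 RPM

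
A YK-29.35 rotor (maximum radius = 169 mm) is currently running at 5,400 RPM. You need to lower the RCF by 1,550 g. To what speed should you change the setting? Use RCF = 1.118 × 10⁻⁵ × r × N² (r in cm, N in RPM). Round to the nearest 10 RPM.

r = 169 mm = 16.9 cm
Current RCF = 1.118 × 10⁻⁵ × 16.9 × (5400)² = 1.118 × 10⁻⁵ × 16.9 × 29,160,000 ≈ 5,509.5 × g
Target RCF = 5,509.5 − 1,550 = 3,959.5 × g
N² = 3,959.5 / (18.8942 × 10⁻⁵) = 20,956,166
N ≈ √20,956,166 ≈ 4,577.8

N₂ ≈ 4580 RPM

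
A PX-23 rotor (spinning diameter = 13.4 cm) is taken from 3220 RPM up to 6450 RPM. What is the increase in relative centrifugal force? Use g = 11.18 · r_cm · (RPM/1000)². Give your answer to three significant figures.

r = 13.4 / 2 = 6.7 cm
RCF₁ = 11.18 × 6.7 × (3.22)² = 11.18 × 6.7 × 10.3684 ≈ 776.7 × g
RCF₂ = 11.18 × 6.7 × (6.45)² = 11.18 × 6.7 × 41.6025 ≈ 3,116.3 × g
Increase = 3,116.3 − 776.7 = 2,339.6

2340 g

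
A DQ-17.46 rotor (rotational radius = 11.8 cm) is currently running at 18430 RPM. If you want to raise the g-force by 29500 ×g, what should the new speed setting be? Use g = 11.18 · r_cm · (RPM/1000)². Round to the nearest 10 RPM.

N₂ ≈ 23730 RPM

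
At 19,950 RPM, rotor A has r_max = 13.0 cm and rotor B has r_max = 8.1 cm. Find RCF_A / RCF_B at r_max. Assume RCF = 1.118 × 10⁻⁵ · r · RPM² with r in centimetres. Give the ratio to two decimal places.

At fixed N, RCF ∝ r, so RCF_A/RCF_B = r_A/r_B = 13.0 / 8.1 = 1.6049.

1.60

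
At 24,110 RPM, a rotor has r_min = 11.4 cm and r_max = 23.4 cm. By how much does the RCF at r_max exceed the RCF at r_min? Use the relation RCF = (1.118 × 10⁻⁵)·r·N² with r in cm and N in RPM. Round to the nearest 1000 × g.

RCF_max = 1.118 × 10⁻⁵ × 23.4 × (24110)² = 1.118 × 10⁻⁵ × 23.4 × 581,292,100 ≈ 152,073 × g
RCF_min = 1.118 × 10⁻⁵ × 11.4 × (24110)² = 1.118 × 10⁻⁵ × 11.4 × 581,292,100 ≈ 74,086.8 × g
ΔRCF = 152,073 − 74,086.8 = 77,986.2

≈ 78000 × g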